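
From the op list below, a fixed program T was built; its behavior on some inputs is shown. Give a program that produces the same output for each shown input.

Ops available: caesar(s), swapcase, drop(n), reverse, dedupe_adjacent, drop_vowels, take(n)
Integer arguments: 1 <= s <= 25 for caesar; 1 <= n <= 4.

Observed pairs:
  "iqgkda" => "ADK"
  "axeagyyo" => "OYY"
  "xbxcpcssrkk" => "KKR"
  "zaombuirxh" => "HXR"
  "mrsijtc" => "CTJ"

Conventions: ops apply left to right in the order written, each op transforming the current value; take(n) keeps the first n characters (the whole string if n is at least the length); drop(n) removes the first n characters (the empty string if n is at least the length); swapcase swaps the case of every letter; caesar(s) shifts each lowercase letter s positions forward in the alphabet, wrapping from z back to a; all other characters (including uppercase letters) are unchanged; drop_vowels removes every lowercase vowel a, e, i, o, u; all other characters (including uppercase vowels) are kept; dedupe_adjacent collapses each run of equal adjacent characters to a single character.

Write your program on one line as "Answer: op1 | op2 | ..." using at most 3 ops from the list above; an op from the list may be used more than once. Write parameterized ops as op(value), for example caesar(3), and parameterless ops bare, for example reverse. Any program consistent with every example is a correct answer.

reverse | take(3) | swapcase

Check, running the answer program on each example:
  "iqgkda" -> "adkgqi" -> "adk" -> "ADK"
  "axeagyyo" -> "oyygaexa" -> "oyy" -> "OYY"
  "xbxcpcssrkk" -> "kkrsscpcxbx" -> "kkr" -> "KKR"
  "zaombuirxh" -> "hxriubmoaz" -> "hxr" -> "HXR"
  "mrsijtc" -> "ctjisrm" -> "ctj" -> "CTJ"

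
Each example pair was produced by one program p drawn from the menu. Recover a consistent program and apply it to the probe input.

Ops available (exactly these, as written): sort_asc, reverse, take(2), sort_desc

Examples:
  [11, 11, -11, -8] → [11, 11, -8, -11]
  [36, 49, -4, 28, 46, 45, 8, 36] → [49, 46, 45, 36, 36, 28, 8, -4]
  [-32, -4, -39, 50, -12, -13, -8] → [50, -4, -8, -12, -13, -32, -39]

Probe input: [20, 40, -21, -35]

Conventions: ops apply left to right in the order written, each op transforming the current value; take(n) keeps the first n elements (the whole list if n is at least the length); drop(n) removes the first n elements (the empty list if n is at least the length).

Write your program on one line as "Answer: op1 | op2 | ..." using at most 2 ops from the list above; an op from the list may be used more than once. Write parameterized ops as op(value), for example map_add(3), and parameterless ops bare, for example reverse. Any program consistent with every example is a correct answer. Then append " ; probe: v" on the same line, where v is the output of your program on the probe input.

sort_asc | reverse ; probe: [40, 20, -21, -35]

Check, running the answer program on each example:
  [11, 11, -11, -8] -> [-11, -8, 11, 11] -> [11, 11, -8, -11]
  [36, 49, -4, 28, 46, 45, 8, 36] -> [-4, 8, 28, 36, 36, 45, 46, 49] -> [49, 46, 45, 36, 36, 28, 8, -4]
  [-32, -4, -39, 50, -12, -13, -8] -> [-39, -32, -13, -12, -8, -4, 50] -> [50, -4, -8, -12, -13, -32, -39]
  probe: [20, 40, -21, -35] -> [-35, -21, 20, 40] -> [40, 20, -21, -35]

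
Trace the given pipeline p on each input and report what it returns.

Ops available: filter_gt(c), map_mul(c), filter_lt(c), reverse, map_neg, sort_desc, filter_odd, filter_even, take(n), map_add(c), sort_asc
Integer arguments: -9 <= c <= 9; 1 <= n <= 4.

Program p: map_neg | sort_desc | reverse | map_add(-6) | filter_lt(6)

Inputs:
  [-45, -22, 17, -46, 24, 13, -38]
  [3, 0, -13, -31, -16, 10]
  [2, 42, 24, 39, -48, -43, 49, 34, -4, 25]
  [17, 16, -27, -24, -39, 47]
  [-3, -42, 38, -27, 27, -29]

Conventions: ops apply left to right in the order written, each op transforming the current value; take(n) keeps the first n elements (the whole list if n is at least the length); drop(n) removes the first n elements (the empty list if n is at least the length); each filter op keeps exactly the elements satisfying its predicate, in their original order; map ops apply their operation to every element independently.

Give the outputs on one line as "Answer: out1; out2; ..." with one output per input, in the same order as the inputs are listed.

Execution, op by op:
  [-45, -22, 17, -46, 24, 13, -38] -> [45, 22, -17, 46, -24, -13, 38] -> [46, 45, 38, 22, -13, -17, -24] -> [-24, -17, -13, 22, 38, 45, 46] -> [-30, -23, -19, 16, 32, 39, 40] -> [-30, -23, -19]
  [3, 0, -13, -31, -16, 10] -> [-3, 0, 13, 31, 16, -10] -> [31, 16, 13, 0, -3, -10] -> [-10, -3, 0, 13, 16, 31] -> [-16, -9, -6, 7, 10, 25] -> [-16, -9, -6]
  [2, 42, 24, 39, -48, -43, 49, 34, -4, 25] -> [-2, -42, -24, -39, 48, 43, -49, -34, 4, -25] -> [48, 43, 4, -2, -24, -25, -34, -39, -42, -49] -> [-49, -42, -39, -34, -25, -24, -2, 4, 43, 48] -> [-55, -48, -45, -40, -31, -30, -8, -2, 37, 42] -> [-55, -48, -45, -40, -31, -30, -8, -2]
  [17, 16, -27, -24, -39, 47] -> [-17, -16, 27, 24, 39, -47] -> [39, 27, 24, -16, -17, -47] -> [-47, -17, -16, 24, 27, 39] -> [-53, -23, -22, 18, 21, 33] -> [-53, -23, -22]
  [-3, -42, 38, -27, 27, -29] -> [3, 42, -38, 27, -27, 29] -> [42, 29, 27, 3, -27, -38] -> [-38, -27, 3, 27, 29, 42] -> [-44, -33, -3, 21, 23, 36] -> [-44, -33, -3]

[-30, -23, -19]; [-16, -9, -6]; [-55, -48, -45, -40, -31, -30, -8, -2]; [-53, -23, -22]; [-44, -33, -3]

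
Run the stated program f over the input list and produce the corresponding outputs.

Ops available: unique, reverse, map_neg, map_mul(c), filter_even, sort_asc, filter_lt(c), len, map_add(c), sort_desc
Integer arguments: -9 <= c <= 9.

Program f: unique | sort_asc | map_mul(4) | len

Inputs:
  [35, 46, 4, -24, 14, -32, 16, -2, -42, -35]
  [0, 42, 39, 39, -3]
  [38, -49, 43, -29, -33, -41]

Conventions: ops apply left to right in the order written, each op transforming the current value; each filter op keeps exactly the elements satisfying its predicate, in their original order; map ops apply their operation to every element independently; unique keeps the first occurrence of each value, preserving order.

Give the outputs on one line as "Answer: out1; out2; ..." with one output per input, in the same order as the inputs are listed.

Execution, op by op:
  [35, 46, 4, -24, 14, -32, 16, -2, -42, -35] -> [35, 46, 4, -24, 14, -32, 16, -2, -42, -35] -> [-42, -35, -32, -24, -2, 4, 14, 16, 35, 46] -> [-168, -140, -128, -96, -8, 16, 56, 64, 140, 184] -> 10
  [0, 42, 39, 39, -3] -> [0, 42, 39, -3] -> [-3, 0, 39, 42] -> [-12, 0, 156, 168] -> 4
  [38, -49, 43, -29, -33, -41] -> [38, -49, 43, -29, -33, -41] -> [-49, -41, -33, -29, 38, 43] -> [-196, -164, -132, -116, 152, 172] -> 6

10; 4; 6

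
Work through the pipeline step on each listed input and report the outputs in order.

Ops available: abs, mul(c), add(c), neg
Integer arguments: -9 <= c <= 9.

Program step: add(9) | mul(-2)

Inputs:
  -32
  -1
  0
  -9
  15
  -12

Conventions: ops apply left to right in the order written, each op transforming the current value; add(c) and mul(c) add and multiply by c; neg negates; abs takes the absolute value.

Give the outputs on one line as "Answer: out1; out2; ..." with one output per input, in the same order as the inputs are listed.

46; -16; -18; 0; -48; 6

Execution, op by op:
  -32 -> -23 -> 46
  -1 -> 8 -> -16
  0 -> 9 -> -18
  -9 -> 0 -> 0
  15 -> 24 -> -48
  -12 -> -3 -> 6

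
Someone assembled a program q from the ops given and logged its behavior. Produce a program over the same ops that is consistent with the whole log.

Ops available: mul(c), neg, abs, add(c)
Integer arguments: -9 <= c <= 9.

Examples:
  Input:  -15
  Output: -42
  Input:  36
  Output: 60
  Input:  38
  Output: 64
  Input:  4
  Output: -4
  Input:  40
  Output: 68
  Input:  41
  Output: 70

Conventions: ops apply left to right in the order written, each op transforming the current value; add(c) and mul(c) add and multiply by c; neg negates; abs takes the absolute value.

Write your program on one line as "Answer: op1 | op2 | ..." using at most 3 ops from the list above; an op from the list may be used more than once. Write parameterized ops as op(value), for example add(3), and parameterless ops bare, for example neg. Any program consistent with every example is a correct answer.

add(-6) | neg | mul(-2)

Check, running the answer program on each example:
  -15 -> -21 -> 21 -> -42
  36 -> 30 -> -30 -> 60
  38 -> 32 -> -32 -> 64
  4 -> -2 -> 2 -> -4
  40 -> 34 -> -34 -> 68
  41 -> 35 -> -35 -> 70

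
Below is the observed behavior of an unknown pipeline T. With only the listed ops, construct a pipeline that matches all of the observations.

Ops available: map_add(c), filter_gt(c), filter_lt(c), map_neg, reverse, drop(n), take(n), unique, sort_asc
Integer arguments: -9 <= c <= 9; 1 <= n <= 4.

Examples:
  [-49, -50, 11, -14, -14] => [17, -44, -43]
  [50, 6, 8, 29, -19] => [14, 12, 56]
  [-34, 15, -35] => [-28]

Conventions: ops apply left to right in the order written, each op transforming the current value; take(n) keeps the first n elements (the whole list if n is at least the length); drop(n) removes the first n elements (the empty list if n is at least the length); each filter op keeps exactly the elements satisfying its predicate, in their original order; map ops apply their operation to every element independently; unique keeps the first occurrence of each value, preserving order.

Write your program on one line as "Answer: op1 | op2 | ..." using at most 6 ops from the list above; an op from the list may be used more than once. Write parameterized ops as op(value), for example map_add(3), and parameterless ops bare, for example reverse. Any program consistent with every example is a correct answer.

map_add(6) | reverse | map_neg | drop(2) | map_neg

Check, running the answer program on each example:
  [-49, -50, 11, -14, -14] -> [-43, -44, 17, -8, -8] -> [-8, -8, 17, -44, -43] -> [8, 8, -17, 44, 43] -> [-17, 44, 43] -> [17, -44, -43]
  [50, 6, 8, 29, -19] -> [56, 12, 14, 35, -13] -> [-13, 35, 14, 12, 56] -> [13, -35, -14, -12, -56] -> [-14, -12, -56] -> [14, 12, 56]
  [-34, 15, -35] -> [-28, 21, -29] -> [-29, 21, -28] -> [29, -21, 28] -> [28] -> [-28]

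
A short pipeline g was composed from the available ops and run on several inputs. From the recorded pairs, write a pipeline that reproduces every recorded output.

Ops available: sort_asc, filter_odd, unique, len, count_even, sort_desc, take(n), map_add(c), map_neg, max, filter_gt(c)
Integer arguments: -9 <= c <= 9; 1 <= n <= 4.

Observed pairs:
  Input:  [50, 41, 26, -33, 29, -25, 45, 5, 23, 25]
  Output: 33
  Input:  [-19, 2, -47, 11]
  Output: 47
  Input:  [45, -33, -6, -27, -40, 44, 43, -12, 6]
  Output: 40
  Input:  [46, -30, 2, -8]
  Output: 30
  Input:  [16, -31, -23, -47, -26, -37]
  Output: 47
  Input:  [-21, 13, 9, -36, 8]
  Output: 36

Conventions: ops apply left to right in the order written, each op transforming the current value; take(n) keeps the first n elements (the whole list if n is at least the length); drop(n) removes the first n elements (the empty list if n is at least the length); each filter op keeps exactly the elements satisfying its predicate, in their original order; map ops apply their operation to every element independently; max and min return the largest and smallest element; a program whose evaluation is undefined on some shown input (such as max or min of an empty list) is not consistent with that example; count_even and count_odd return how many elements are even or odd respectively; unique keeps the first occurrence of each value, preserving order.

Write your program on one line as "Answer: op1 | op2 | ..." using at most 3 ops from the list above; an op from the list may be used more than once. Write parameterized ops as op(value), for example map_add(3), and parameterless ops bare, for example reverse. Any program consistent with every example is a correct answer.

map_neg | max

Check, running the answer program on each example:
  [50, 41, 26, -33, 29, -25, 45, 5, 23, 25] -> [-50, -41, -26, 33, -29, 25, -45, -5, -23, -25] -> 33
  [-19, 2, -47, 11] -> [19, -2, 47, -11] -> 47
  [45, -33, -6, -27, -40, 44, 43, -12, 6] -> [-45, 33, 6, 27, 40, -44, -43, 12, -6] -> 40
  [46, -30, 2, -8] -> [-46, 30, -2, 8] -> 30
  [16, -31, -23, -47, -26, -37] -> [-16, 31, 23, 47, 26, 37] -> 47
  [-21, 13, 9, -36, 8] -> [21, -13, -9, 36, -8] -> 36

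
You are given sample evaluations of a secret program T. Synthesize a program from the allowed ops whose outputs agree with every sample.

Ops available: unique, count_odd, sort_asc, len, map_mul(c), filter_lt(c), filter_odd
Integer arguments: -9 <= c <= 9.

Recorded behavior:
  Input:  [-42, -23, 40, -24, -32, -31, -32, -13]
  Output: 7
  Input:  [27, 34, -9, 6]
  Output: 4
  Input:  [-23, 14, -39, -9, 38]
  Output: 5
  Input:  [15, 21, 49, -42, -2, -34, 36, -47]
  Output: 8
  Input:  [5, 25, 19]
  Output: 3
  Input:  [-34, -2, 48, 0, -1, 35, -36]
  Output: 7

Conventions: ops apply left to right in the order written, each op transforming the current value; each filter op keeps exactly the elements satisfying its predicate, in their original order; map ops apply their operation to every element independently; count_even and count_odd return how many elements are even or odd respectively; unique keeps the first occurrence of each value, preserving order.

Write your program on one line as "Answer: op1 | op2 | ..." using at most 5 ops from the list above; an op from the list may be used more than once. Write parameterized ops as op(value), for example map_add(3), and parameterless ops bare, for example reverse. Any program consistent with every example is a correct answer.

unique | sort_asc | map_mul(-4) | len

Check, running the answer program on each example:
  [-42, -23, 40, -24, -32, -31, -32, -13] -> [-42, -23, 40, -24, -32, -31, -13] -> [-42, -32, -31, -24, -23, -13, 40] -> [168, 128, 124, 96, 92, 52, -160] -> 7
  [27, 34, -9, 6] -> [27, 34, -9, 6] -> [-9, 6, 27, 34] -> [36, -24, -108, -136] -> 4
  [-23, 14, -39, -9, 38] -> [-23, 14, -39, -9, 38] -> [-39, -23, -9, 14, 38] -> [156, 92, 36, -56, -152] -> 5
  [15, 21, 49, -42, -2, -34, 36, -47] -> [15, 21, 49, -42, -2, -34, 36, -47] -> [-47, -42, -34, -2, 15, 21, 36, 49] -> [188, 168, 136, 8, -60, -84, -144, -196] -> 8
  [5, 25, 19] -> [5, 25, 19] -> [5, 19, 25] -> [-20, -76, -100] -> 3
  [-34, -2, 48, 0, -1, 35, -36] -> [-34, -2, 48, 0, -1, 35, -36] -> [-36, -34, -2, -1, 0, 35, 48] -> [144, 136, 8, 4, 0, -140, -192] -> 7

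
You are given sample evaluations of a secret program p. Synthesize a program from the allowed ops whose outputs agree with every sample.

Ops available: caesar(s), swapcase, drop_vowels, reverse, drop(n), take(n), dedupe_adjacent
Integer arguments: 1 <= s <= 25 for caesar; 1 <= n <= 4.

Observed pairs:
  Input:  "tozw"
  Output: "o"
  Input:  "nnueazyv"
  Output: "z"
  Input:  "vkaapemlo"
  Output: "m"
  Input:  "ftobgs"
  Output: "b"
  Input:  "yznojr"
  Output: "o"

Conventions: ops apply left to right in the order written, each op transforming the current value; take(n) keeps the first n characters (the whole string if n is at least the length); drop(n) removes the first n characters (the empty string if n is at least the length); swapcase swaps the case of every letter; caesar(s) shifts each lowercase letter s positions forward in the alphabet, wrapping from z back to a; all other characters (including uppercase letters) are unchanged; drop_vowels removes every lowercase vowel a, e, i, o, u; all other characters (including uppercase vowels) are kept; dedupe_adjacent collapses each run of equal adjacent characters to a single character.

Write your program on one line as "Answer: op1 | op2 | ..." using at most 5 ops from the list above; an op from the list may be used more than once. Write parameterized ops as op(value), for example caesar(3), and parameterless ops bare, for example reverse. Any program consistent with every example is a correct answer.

reverse | dedupe_adjacent | drop(2) | take(1)

Check, running the answer program on each example:
  "tozw" -> "wzot" -> "wzot" -> "ot" -> "o"
  "nnueazyv" -> "vyzaeunn" -> "vyzaeun" -> "zaeun" -> "z"
  "vkaapemlo" -> "olmepaakv" -> "olmepakv" -> "mepakv" -> "m"
  "ftobgs" -> "sgbotf" -> "sgbotf" -> "botf" -> "b"
  "yznojr" -> "rjonzy" -> "rjonzy" -> "onzy" -> "o"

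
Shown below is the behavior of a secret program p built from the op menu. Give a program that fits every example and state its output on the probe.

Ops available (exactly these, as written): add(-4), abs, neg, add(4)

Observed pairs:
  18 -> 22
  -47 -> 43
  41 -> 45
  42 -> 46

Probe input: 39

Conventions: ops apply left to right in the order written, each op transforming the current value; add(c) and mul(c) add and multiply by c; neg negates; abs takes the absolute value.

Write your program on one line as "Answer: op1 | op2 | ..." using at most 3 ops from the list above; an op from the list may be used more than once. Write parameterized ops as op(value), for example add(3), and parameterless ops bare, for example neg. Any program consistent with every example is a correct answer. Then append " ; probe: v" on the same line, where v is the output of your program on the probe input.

add(4) | abs ; probe: 43

Check, running the answer program on each example:
  18 -> 22 -> 22
  -47 -> -43 -> 43
  41 -> 45 -> 45
  42 -> 46 -> 46
  probe: 39 -> 43 -> 43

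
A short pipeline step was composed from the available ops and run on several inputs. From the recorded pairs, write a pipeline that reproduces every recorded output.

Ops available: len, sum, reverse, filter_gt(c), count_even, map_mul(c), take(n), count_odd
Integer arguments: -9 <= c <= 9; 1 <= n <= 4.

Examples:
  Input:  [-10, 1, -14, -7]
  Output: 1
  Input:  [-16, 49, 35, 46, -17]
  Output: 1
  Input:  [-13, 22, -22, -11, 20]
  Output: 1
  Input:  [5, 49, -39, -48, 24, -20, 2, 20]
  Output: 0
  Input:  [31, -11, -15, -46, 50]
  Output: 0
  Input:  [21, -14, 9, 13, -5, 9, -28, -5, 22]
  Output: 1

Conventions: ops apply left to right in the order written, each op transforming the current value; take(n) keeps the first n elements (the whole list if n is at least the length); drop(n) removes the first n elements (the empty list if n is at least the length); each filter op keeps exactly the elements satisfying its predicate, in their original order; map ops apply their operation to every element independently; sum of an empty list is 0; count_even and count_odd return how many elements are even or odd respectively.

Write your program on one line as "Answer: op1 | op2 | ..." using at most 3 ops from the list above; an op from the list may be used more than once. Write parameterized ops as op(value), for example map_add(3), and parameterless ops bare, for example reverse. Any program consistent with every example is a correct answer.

take(2) | count_even

Check, running the answer program on each example:
  [-10, 1, -14, -7] -> [-10, 1] -> 1
  [-16, 49, 35, 46, -17] -> [-16, 49] -> 1
  [-13, 22, -22, -11, 20] -> [-13, 22] -> 1
  [5, 49, -39, -48, 24, -20, 2, 20] -> [5, 49] -> 0
  [31, -11, -15, -46, 50] -> [31, -11] -> 0
  [21, -14, 9, 13, -5, 9, -28, -5, 22] -> [21, -14] -> 1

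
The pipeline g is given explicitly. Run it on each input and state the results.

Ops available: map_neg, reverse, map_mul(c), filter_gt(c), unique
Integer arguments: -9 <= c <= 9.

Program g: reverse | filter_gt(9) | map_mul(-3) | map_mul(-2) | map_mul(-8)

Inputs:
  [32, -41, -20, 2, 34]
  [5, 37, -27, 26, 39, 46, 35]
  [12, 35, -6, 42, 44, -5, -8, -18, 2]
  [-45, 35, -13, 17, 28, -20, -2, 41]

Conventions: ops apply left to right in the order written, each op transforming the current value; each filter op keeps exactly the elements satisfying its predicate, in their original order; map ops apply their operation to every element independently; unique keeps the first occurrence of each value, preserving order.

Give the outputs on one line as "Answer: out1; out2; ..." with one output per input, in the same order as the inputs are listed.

[-1632, -1536]; [-1680, -2208, -1872, -1248, -1776]; [-2112, -2016, -1680, -576]; [-1968, -1344, -816, -1680]

Execution, op by op:
  [32, -41, -20, 2, 34] -> [34, 2, -20, -41, 32] -> [34, 32] -> [-102, -96] -> [204, 192] -> [-1632, -1536]
  [5, 37, -27, 26, 39, 46, 35] -> [35, 46, 39, 26, -27, 37, 5] -> [35, 46, 39, 26, 37] -> [-105, -138, -117, -78, -111] -> [210, 276, 234, 156, 222] -> [-1680, -2208, -1872, -1248, -1776]
  [12, 35, -6, 42, 44, -5, -8, -18, 2] -> [2, -18, -8, -5, 44, 42, -6, 35, 12] -> [44, 42, 35, 12] -> [-132, -126, -105, -36] -> [264, 252, 210, 72] -> [-2112, -2016, -1680, -576]
  [-45, 35, -13, 17, 28, -20, -2, 41] -> [41, -2, -20, 28, 17, -13, 35, -45] -> [41, 28, 17, 35] -> [-123, -84, -51, -105] -> [246, 168, 102, 210] -> [-1968, -1344, -816, -1680]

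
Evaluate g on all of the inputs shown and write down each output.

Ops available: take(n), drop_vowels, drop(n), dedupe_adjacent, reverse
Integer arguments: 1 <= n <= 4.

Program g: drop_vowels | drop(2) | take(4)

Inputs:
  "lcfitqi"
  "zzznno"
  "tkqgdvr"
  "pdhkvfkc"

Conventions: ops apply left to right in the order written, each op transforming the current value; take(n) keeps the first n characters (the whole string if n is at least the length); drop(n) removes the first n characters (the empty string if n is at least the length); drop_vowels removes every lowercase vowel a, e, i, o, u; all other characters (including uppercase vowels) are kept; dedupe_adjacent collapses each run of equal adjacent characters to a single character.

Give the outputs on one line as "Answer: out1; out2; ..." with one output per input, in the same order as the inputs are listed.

"ftq"; "znn"; "qgdv"; "hkvf"

Execution, op by op:
  "lcfitqi" -> "lcftq" -> "ftq" -> "ftq"
  "zzznno" -> "zzznn" -> "znn" -> "znn"
  "tkqgdvr" -> "tkqgdvr" -> "qgdvr" -> "qgdv"
  "pdhkvfkc" -> "pdhkvfkc" -> "hkvfkc" -> "hkvf"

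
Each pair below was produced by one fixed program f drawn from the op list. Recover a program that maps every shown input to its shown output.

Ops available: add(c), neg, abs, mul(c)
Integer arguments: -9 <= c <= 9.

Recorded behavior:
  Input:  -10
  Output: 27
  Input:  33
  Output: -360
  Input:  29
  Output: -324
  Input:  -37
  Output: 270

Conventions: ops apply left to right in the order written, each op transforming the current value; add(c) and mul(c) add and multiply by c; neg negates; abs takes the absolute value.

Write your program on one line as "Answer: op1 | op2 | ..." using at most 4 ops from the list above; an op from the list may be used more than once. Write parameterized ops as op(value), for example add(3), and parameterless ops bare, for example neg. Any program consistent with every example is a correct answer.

neg | add(-8) | add(1) | mul(9)

Check, running the answer program on each example:
  -10 -> 10 -> 2 -> 3 -> 27
  33 -> -33 -> -41 -> -40 -> -360
  29 -> -29 -> -37 -> -36 -> -324
  -37 -> 37 -> 29 -> 30 -> 270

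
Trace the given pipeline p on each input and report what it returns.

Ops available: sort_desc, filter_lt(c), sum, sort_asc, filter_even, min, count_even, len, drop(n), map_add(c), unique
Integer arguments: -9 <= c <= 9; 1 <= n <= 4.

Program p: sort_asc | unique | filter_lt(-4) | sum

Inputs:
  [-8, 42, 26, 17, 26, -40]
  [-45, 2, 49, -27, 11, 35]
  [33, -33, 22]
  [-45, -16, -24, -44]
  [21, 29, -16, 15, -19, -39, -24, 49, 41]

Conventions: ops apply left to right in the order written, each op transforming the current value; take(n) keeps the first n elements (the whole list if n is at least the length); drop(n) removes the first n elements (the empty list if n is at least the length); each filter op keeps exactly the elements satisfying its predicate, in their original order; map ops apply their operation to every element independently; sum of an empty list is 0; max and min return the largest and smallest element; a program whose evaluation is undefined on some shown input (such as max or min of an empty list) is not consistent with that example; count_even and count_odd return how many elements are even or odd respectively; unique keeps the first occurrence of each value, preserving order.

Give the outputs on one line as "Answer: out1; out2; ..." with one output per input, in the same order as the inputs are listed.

-48; -72; -33; -129; -98

Execution, op by op:
  [-8, 42, 26, 17, 26, -40] -> [-40, -8, 17, 26, 26, 42] -> [-40, -8, 17, 26, 42] -> [-40, -8] -> -48
  [-45, 2, 49, -27, 11, 35] -> [-45, -27, 2, 11, 35, 49] -> [-45, -27, 2, 11, 35, 49] -> [-45, -27] -> -72
  [33, -33, 22] -> [-33, 22, 33] -> [-33, 22, 33] -> [-33] -> -33
  [-45, -16, -24, -44] -> [-45, -44, -24, -16] -> [-45, -44, -24, -16] -> [-45, -44, -24, -16] -> -129
  [21, 29, -16, 15, -19, -39, -24, 49, 41] -> [-39, -24, -19, -16, 15, 21, 29, 41, 49] -> [-39, -24, -19, -16, 15, 21, 29, 41, 49] -> [-39, -24, -19, -16] -> -98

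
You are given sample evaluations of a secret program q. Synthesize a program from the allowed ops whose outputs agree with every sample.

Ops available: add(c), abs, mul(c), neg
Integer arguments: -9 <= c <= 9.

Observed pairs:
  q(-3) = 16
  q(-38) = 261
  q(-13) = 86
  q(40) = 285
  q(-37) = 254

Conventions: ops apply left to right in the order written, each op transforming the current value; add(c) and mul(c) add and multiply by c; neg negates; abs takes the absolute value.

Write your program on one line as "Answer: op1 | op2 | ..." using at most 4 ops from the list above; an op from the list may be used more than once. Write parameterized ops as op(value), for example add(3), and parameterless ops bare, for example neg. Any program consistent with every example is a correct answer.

mul(7) | add(5) | abs

Check, running the answer program on each example:
  -3 -> -21 -> -16 -> 16
  -38 -> -266 -> -261 -> 261
  -13 -> -91 -> -86 -> 86
  40 -> 280 -> 285 -> 285
  -37 -> -259 -> -254 -> 254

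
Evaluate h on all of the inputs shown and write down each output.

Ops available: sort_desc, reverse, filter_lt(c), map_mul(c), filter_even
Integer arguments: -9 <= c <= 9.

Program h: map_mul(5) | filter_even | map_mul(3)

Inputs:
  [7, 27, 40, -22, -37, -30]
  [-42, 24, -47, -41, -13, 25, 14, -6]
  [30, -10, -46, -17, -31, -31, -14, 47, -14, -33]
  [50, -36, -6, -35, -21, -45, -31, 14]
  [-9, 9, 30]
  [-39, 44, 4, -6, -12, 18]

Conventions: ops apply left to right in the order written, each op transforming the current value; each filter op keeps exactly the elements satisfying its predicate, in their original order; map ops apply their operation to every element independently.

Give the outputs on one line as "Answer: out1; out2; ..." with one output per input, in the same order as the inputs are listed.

Execution, op by op:
  [7, 27, 40, -22, -37, -30] -> [35, 135, 200, -110, -185, -150] -> [200, -110, -150] -> [600, -330, -450]
  [-42, 24, -47, -41, -13, 25, 14, -6] -> [-210, 120, -235, -205, -65, 125, 70, -30] -> [-210, 120, 70, -30] -> [-630, 360, 210, -90]
  [30, -10, -46, -17, -31, -31, -14, 47, -14, -33] -> [150, -50, -230, -85, -155, -155, -70, 235, -70, -165] -> [150, -50, -230, -70, -70] -> [450, -150, -690, -210, -210]
  [50, -36, -6, -35, -21, -45, -31, 14] -> [250, -180, -30, -175, -105, -225, -155, 70] -> [250, -180, -30, 70] -> [750, -540, -90, 210]
  [-9, 9, 30] -> [-45, 45, 150] -> [150] -> [450]
  [-39, 44, 4, -6, -12, 18] -> [-195, 220, 20, -30, -60, 90] -> [220, 20, -30, -60, 90] -> [660, 60, -90, -180, 270]

[600, -330, -450]; [-630, 360, 210, -90]; [450, -150, -690, -210, -210]; [750, -540, -90, 210]; [450]; [660, 60, -90, -180, 270]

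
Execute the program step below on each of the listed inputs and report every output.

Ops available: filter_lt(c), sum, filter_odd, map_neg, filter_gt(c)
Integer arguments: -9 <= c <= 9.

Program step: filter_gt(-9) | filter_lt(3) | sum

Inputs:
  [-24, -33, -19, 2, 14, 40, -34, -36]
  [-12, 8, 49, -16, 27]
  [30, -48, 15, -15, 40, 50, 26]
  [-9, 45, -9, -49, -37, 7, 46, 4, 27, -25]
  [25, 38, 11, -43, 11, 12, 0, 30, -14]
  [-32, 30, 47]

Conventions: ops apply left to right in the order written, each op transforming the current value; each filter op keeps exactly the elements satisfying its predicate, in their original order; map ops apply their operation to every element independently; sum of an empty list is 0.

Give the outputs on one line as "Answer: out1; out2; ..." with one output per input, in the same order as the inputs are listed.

Execution, op by op:
  [-24, -33, -19, 2, 14, 40, -34, -36] -> [2, 14, 40] -> [2] -> 2
  [-12, 8, 49, -16, 27] -> [8, 49, 27] -> [] -> 0
  [30, -48, 15, -15, 40, 50, 26] -> [30, 15, 40, 50, 26] -> [] -> 0
  [-9, 45, -9, -49, -37, 7, 46, 4, 27, -25] -> [45, 7, 46, 4, 27] -> [] -> 0
  [25, 38, 11, -43, 11, 12, 0, 30, -14] -> [25, 38, 11, 11, 12, 0, 30] -> [0] -> 0
  [-32, 30, 47] -> [30, 47] -> [] -> 0

2; 0; 0; 0; 0; 0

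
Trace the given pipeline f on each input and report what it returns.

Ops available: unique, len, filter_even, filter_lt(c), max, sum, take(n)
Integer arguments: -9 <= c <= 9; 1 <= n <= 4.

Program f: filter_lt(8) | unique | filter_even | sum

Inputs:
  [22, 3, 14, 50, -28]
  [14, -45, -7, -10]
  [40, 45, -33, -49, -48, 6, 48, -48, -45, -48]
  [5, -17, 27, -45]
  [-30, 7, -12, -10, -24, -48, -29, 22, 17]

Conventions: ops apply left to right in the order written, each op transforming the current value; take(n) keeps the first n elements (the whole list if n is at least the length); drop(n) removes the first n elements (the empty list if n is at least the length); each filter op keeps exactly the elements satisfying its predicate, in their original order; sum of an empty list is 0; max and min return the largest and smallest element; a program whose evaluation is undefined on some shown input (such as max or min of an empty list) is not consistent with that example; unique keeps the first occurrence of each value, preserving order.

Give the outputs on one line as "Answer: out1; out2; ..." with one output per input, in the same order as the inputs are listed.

-28; -10; -42; 0; -124

Execution, op by op:
  [22, 3, 14, 50, -28] -> [3, -28] -> [3, -28] -> [-28] -> -28
  [14, -45, -7, -10] -> [-45, -7, -10] -> [-45, -7, -10] -> [-10] -> -10
  [40, 45, -33, -49, -48, 6, 48, -48, -45, -48] -> [-33, -49, -48, 6, -48, -45, -48] -> [-33, -49, -48, 6, -45] -> [-48, 6] -> -42
  [5, -17, 27, -45] -> [5, -17, -45] -> [5, -17, -45] -> [] -> 0
  [-30, 7, -12, -10, -24, -48, -29, 22, 17] -> [-30, 7, -12, -10, -24, -48, -29] -> [-30, 7, -12, -10, -24, -48, -29] -> [-30, -12, -10, -24, -48] -> -124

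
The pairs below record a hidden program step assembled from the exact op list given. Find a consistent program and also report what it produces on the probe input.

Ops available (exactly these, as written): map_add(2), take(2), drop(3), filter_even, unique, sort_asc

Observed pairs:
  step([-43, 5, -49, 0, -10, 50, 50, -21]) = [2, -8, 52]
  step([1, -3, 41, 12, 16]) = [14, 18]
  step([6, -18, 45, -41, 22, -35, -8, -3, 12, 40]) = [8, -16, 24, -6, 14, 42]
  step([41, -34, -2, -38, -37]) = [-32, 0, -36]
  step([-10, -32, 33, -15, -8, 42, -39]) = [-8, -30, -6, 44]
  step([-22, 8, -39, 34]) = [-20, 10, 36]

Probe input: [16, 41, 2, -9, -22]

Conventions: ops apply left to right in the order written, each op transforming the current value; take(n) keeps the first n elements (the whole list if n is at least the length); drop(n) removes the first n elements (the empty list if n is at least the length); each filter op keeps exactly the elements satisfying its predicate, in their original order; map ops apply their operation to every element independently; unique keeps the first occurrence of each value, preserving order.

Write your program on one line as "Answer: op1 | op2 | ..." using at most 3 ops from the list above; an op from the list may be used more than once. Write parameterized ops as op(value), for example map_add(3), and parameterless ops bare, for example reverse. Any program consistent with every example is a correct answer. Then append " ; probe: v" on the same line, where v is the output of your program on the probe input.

unique | map_add(2) | filter_even ; probe: [18, 4, -20]

Check, running the answer program on each example:
  [-43, 5, -49, 0, -10, 50, 50, -21] -> [-43, 5, -49, 0, -10, 50, -21] -> [-41, 7, -47, 2, -8, 52, -19] -> [2, -8, 52]
  [1, -3, 41, 12, 16] -> [1, -3, 41, 12, 16] -> [3, -1, 43, 14, 18] -> [14, 18]
  [6, -18, 45, -41, 22, -35, -8, -3, 12, 40] -> [6, -18, 45, -41, 22, -35, -8, -3, 12, 40] -> [8, -16, 47, -39, 24, -33, -6, -1, 14, 42] -> [8, -16, 24, -6, 14, 42]
  [41, -34, -2, -38, -37] -> [41, -34, -2, -38, -37] -> [43, -32, 0, -36, -35] -> [-32, 0, -36]
  [-10, -32, 33, -15, -8, 42, -39] -> [-10, -32, 33, -15, -8, 42, -39] -> [-8, -30, 35, -13, -6, 44, -37] -> [-8, -30, -6, 44]
  [-22, 8, -39, 34] -> [-22, 8, -39, 34] -> [-20, 10, -37, 36] -> [-20, 10, 36]
  probe: [16, 41, 2, -9, -22] -> [16, 41, 2, -9, -22] -> [18, 43, 4, -7, -20] -> [18, 4, -20]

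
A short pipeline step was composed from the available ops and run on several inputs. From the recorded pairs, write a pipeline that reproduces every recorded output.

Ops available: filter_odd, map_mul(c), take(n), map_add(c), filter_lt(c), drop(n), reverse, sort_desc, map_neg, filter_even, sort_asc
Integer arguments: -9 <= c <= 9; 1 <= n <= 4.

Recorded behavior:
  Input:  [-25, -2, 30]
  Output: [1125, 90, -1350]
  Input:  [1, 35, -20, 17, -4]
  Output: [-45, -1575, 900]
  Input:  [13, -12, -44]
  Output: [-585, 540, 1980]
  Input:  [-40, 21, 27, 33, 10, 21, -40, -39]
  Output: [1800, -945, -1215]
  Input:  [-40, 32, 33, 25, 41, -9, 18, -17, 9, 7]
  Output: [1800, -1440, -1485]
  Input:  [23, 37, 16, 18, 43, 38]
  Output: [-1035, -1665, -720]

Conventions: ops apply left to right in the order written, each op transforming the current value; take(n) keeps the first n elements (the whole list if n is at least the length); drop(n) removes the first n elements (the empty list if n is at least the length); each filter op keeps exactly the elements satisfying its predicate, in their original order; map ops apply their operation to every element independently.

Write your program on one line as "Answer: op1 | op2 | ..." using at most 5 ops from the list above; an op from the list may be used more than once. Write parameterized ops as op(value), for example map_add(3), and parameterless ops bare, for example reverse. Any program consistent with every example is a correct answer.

take(3) | map_mul(5) | reverse | map_mul(-9) | reverse

Check, running the answer program on each example:
  [-25, -2, 30] -> [-25, -2, 30] -> [-125, -10, 150] -> [150, -10, -125] -> [-1350, 90, 1125] -> [1125, 90, -1350]
  [1, 35, -20, 17, -4] -> [1, 35, -20] -> [5, 175, -100] -> [-100, 175, 5] -> [900, -1575, -45] -> [-45, -1575, 900]
  [13, -12, -44] -> [13, -12, -44] -> [65, -60, -220] -> [-220, -60, 65] -> [1980, 540, -585] -> [-585, 540, 1980]
  [-40, 21, 27, 33, 10, 21, -40, -39] -> [-40, 21, 27] -> [-200, 105, 135] -> [135, 105, -200] -> [-1215, -945, 1800] -> [1800, -945, -1215]
  [-40, 32, 33, 25, 41, -9, 18, -17, 9, 7] -> [-40, 32, 33] -> [-200, 160, 165] -> [165, 160, -200] -> [-1485, -1440, 1800] -> [1800, -1440, -1485]
  [23, 37, 16, 18, 43, 38] -> [23, 37, 16] -> [115, 185, 80] -> [80, 185, 115] -> [-720, -1665, -1035] -> [-1035, -1665, -720]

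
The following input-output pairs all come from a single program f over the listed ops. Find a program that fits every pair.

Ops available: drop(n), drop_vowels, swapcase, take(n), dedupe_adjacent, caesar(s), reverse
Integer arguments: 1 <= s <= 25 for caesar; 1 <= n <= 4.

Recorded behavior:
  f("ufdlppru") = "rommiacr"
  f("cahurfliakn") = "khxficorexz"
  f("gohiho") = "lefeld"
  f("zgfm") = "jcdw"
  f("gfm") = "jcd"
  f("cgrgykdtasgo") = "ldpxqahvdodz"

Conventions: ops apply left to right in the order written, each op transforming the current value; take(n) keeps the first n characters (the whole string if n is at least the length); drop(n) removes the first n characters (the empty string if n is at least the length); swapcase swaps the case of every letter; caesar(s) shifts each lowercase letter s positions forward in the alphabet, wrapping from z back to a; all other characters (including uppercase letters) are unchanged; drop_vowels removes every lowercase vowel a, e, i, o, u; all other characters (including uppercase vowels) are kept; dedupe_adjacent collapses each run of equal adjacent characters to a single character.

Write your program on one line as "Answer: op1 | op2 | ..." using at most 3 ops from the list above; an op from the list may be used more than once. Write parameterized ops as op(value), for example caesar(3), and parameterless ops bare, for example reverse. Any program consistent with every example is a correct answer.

reverse | caesar(24) | caesar(25)

Check, running the answer program on each example:
  "ufdlppru" -> "urppldfu" -> "spnnjbds" -> "rommiacr"
  "cahurfliakn" -> "nkailfruhac" -> "liygjdpsfya" -> "khxficorexz"
  "gohiho" -> "ohihog" -> "mfgfme" -> "lefeld"
  "zgfm" -> "mfgz" -> "kdex" -> "jcdw"
  "gfm" -> "mfg" -> "kde" -> "jcd"
  "cgrgykdtasgo" -> "ogsatdkygrgc" -> "meqyrbiwepea" -> "ldpxqahvdodz"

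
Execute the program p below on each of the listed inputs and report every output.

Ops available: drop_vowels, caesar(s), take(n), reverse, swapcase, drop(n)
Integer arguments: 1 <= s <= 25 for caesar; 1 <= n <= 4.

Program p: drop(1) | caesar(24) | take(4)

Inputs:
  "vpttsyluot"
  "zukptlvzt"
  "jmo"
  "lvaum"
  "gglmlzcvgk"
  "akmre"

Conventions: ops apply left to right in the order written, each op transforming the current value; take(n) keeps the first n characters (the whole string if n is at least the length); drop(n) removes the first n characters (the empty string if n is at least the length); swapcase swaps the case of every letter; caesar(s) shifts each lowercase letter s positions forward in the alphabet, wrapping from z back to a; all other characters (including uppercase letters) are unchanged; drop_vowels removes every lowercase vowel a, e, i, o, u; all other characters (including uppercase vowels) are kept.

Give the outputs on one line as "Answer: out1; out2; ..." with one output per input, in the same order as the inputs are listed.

"nrrq"; "sinr"; "km"; "tysk"; "ejkj"; "ikpc"

Execution, op by op:
  "vpttsyluot" -> "pttsyluot" -> "nrrqwjsmr" -> "nrrq"
  "zukptlvzt" -> "ukptlvzt" -> "sinrjtxr" -> "sinr"
  "jmo" -> "mo" -> "km" -> "km"
  "lvaum" -> "vaum" -> "tysk" -> "tysk"
  "gglmlzcvgk" -> "glmlzcvgk" -> "ejkjxatei" -> "ejkj"
  "akmre" -> "kmre" -> "ikpc" -> "ikpc"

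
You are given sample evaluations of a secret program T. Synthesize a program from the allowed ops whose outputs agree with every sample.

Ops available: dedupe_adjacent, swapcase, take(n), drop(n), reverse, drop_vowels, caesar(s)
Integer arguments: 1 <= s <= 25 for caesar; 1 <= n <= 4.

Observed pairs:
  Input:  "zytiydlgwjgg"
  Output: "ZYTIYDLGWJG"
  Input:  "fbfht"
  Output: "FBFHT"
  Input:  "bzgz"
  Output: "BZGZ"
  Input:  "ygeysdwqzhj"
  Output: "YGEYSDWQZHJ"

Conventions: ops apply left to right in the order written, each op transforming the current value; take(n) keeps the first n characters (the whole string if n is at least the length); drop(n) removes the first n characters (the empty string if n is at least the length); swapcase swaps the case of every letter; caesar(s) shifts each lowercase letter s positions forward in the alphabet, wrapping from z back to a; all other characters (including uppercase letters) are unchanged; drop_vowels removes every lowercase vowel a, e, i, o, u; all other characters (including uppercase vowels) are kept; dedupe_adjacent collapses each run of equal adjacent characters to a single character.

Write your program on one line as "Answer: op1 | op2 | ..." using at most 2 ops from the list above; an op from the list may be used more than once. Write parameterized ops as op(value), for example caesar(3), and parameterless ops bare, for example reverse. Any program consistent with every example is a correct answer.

dedupe_adjacent | swapcase

Check, running the answer program on each example:
  "zytiydlgwjgg" -> "zytiydlgwjg" -> "ZYTIYDLGWJG"
  "fbfht" -> "fbfht" -> "FBFHT"
  "bzgz" -> "bzgz" -> "BZGZ"
  "ygeysdwqzhj" -> "ygeysdwqzhj" -> "YGEYSDWQZHJ"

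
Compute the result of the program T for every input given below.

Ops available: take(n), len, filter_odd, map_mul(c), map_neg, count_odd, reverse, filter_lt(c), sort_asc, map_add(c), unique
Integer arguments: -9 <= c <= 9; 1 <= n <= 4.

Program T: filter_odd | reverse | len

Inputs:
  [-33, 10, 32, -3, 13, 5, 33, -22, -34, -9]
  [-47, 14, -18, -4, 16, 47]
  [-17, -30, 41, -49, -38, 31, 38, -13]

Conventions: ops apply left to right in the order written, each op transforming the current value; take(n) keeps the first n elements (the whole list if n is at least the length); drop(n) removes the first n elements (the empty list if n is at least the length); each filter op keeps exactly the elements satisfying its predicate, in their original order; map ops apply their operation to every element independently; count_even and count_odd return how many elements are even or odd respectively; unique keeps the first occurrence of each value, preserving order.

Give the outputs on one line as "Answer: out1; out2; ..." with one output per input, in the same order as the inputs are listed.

Execution, op by op:
  [-33, 10, 32, -3, 13, 5, 33, -22, -34, -9] -> [-33, -3, 13, 5, 33, -9] -> [-9, 33, 5, 13, -3, -33] -> 6
  [-47, 14, -18, -4, 16, 47] -> [-47, 47] -> [47, -47] -> 2
  [-17, -30, 41, -49, -38, 31, 38, -13] -> [-17, 41, -49, 31, -13] -> [-13, 31, -49, 41, -17] -> 5

6; 2; 5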